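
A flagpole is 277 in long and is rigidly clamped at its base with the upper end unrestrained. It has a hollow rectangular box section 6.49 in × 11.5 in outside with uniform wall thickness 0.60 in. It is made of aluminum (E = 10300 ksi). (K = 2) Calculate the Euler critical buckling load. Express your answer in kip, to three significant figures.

P_cr ≈ 44.7 kip

Inner dimensions: h_i = 11.5 − 2×0.60 = 10.30 in, b_i = 6.49 − 2×0.60 = 5.290 in
Weak-axis I_min = (h_o·b_o³ − h_i·b_i³)/12 with b_o = 6.49, b_i = 5.290 in (shorter outer/inner sides).
I_min = (11.5×6.49³ − 10.30×5.290³)/12 = 134.9 in⁴
Effective length L_e = K·L = 2 × 277 = 554.0 in
P_cr = π²EI / L_e² = π² × 10300×10³ × 134.9 / 554.0² = 4.468×10^4 lb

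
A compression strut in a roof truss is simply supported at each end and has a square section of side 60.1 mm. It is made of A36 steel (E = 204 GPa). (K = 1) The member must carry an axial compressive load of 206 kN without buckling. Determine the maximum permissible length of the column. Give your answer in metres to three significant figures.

I = a⁴/12 = 60.1⁴/12 = 1.087×10^6 mm⁴
I = 1.087×10^-6 m⁴
At the buckling limit P_cr = P = 2.060×10^5 N
From P_cr = π²EI/(K·L)²:  L = (1/K)·√(π²EI/P_cr) = (1/1)·√(π²×2.04×10^11×1.087×10^-6/2.060×10^5)
L = 3.26 m

L_max ≈ 3.26 m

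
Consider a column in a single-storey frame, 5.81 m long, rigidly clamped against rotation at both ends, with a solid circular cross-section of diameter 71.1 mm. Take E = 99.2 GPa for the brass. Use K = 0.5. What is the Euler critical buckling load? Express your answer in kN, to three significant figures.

P_cr ≈ 146 kN

I = πd⁴/64 = π×71.1⁴/64 = 1.254×10^6 mm⁴
I = 1.254×10^6 mm⁴ = 1.254×10^-6 m⁴
Effective length L_e = K·L = 0.5 × 5.81 = 2.905 m
P_cr = π²EI / L_e² = π² × 99.2×10⁹ × 1.254×10^-6 / 2.905² = 1.455×10^5 N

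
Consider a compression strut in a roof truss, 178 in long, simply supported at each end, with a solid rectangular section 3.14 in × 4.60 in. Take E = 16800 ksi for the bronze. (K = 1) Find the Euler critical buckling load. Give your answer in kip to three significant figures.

Buckling occurs about the weak axis: I_min = h·b³/12 with b = 3.14 in (the shorter side).
I_min = 4.60×3.14³/12 = 11.87 in⁴
Effective length L_e = K·L = 1 × 178 = 178.0 in
P_cr = π²EI / L_e² = π² × 16800×10³ × 11.87 / 178.0² = 6.211×10^4 lb

P_cr ≈ 62.1 kip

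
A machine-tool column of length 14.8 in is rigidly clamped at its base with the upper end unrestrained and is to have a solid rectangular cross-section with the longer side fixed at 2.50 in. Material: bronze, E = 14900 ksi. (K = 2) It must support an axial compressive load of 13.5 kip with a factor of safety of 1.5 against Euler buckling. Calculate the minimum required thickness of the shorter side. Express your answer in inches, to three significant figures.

b ≈ 0.834 in

Required P_cr = n·P = 1.5 × 13.5 = 20.25 kip
L_e = K·L = 2 × 14.8 = 29.60 in
Required I = P_cr·L_e²/(π²E) = 2.025×10^4 × 29.60² / (π² × 1.49×10^7) = 0.1206 in⁴
Rectangle, weak axis: I_min = h·b³/12 with h = 2.50 in fixed  ⇒  b = (12I/h)^(1/3) = 0.834 in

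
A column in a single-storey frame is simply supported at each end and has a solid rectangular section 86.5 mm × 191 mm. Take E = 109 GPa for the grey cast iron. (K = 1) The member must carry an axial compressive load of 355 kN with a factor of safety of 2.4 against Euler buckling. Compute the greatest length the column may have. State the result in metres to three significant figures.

L_max ≈ 3.61 m

Buckling occurs about the weak axis: I_min = h·b³/12 with b = 86.5 mm (the shorter side).
I_min = 191×86.5³/12 = 1.030×10^7 mm⁴
I = 1.030×10^-5 m⁴
Required critical load P_cr = n·P = 2.4 × 355 = 852.0 kN = 8.520×10^5 N
From P_cr = π²EI/(K·L)²:  L = (1/K)·√(π²EI/P_cr) = (1/1)·√(π²×1.09×10^11×1.030×10^-5/8.520×10^5)
L = 3.61 m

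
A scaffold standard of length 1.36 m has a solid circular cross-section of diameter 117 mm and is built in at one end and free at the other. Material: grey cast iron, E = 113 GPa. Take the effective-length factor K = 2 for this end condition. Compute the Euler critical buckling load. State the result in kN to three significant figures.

I = πd⁴/64 = π×117⁴/64 = 9.198×10^6 mm⁴
I = 9.198×10^6 mm⁴ = 9.198×10^-6 m⁴
Effective length L_e = K·L = 2 × 1.36 = 2.720 m
P_cr = π²EI / L_e² = π² × 113×10⁹ × 9.198×10^-6 / 2.720² = 1.387×10^6 N

P_cr ≈ 1390 kN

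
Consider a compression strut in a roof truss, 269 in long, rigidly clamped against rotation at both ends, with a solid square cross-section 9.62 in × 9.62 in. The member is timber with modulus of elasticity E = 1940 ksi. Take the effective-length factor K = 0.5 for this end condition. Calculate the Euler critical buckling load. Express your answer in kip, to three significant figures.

I = a⁴/12 = 9.62⁴/12 = 713.7 in⁴
Effective length L_e = K·L = 0.5 × 269 = 134.5 in
P_cr = π²EI / L_e² = π² × 1940×10³ × 713.7 / 134.5² = 7.554×10^5 lb

P_cr ≈ 755 kip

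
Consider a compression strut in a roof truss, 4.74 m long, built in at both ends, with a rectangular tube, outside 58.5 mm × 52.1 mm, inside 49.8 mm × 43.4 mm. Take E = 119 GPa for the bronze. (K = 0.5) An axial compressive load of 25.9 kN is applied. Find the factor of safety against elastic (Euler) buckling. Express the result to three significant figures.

n ≈ 2.83

Weak-axis I_min = (h_o·b_o³ − h_i·b_i³)/12 with b_o = 52.1, b_i = 43.40 mm (shorter outer/inner sides).
I_min = (58.5×52.1³ − 49.80×43.40³)/12 = 3.502×10^5 mm⁴
I = 3.502×10^5 mm⁴ = 3.502×10^-7 m⁴
Effective length L_e = K·L = 0.5 × 4.74 = 2.370 m
P_cr = π²EI / L_e² = π² × 119×10⁹ × 3.502×10^-7 / 2.370² = 7.322×10^4 N
Factor of safety n = P_cr / P = 73.222 / 25.9 = 2.83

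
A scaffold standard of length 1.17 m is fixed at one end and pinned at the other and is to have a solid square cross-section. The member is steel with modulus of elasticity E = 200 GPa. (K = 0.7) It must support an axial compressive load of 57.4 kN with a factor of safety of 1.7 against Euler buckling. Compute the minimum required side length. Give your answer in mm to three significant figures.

Required P_cr = n·P = 1.7 × 57.4 = 97.58 kN
L_e = K·L = 0.7 × 1.17 = 0.8190 m
Required I = P_cr·L_e²/(π²E) = 9.758×10^4 × 0.8190² / (π² × 2.00×10^11) = 3.316×10^-8 m⁴
I_req = 3.316×10^4 mm⁴
Solid square: I = a⁴/12  ⇒  a = (12I)^(1/4) = (12×3.316×10^4)^(1/4) = 25.1 mm

a ≈ 25.1 mm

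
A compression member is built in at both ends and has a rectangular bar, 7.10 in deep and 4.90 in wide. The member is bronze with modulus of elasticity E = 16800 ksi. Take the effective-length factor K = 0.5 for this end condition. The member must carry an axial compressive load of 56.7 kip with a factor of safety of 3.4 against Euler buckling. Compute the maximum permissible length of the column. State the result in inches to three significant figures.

Buckling occurs about the weak axis: I_min = h·b³/12 with b = 4.90 in (the shorter side).
I_min = 7.10×4.90³/12 = 69.61 in⁴
Required critical load P_cr = n·P = 3.4 × 56.7 = 192.8 kip = 1.928×10^5 lb
From P_cr = π²EI/(K·L)²:  L = (1/K)·√(π²EI/P_cr) = (1/0.5)·√(π²×1.68×10^7×69.61/1.928×10^5)
L = 489 in

L_max ≈ 489 in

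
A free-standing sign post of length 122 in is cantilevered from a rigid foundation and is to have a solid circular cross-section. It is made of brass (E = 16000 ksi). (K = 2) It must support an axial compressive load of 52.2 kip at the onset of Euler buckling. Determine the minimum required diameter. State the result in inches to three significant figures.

L_e = K·L = 2 × 122 = 244.0 in
Required I = P_cr·L_e²/(π²E) = 5.220×10^4 × 244.0² / (π² × 1.60×10^7) = 19.68 in⁴
Solid circle: I = πd⁴/64  ⇒  d = (64I/π)^(1/4) = (64×19.68/π)^(1/4) = 4.47 in

d ≈ 4.47 in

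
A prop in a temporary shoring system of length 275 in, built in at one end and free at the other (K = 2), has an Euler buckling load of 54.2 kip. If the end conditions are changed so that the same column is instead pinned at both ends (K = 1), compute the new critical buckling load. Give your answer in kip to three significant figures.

P_cr ≈ 217 kip

P_cr ∝ 1/K², so P_cr,new = P_cr,old × (K_old/K_new)² = 54.2 × (2/1)²
= 54.2 × 4.000 = 217 kip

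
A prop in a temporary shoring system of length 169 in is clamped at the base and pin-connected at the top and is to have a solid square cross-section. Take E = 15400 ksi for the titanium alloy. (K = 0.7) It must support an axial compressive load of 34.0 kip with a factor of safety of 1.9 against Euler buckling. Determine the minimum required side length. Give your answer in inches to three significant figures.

a ≈ 2.91 in

Required P_cr = n·P = 1.9 × 34.0 = 64.60 kip
L_e = K·L = 0.7 × 169 = 118.3 in
Required I = P_cr·L_e²/(π²E) = 6.460×10^4 × 118.3² / (π² × 1.54×10^7) = 5.948 in⁴
Solid square: I = a⁴/12  ⇒  a = (12I)^(1/4) = (12×5.948)^(1/4) = 2.91 in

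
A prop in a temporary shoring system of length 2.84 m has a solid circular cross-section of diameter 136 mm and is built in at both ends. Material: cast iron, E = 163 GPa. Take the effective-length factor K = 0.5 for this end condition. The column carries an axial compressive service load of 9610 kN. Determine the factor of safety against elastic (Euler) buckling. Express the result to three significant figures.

I = πd⁴/64 = π×136⁴/64 = 1.679×10^7 mm⁴
I = 1.679×10^7 mm⁴ = 1.679×10^-5 m⁴
Effective length L_e = K·L = 0.5 × 2.84 = 1.420 m
P_cr = π²EI / L_e² = π² × 163×10⁹ × 1.679×10^-5 / 1.420² = 1.340×10^7 N
Factor of safety n = P_cr / P = 13398 / 9610 = 1.39

n ≈ 1.39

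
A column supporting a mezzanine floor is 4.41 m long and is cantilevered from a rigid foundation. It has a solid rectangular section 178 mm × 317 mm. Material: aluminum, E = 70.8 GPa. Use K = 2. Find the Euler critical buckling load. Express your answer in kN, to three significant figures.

P_cr ≈ 1340 kN

Buckling occurs about the weak axis: I_min = h·b³/12 with b = 178 mm (the shorter side).
I_min = 317×178³/12 = 1.490×10^8 mm⁴
I = 1.490×10^8 mm⁴ = 1.490×10^-4 m⁴
Effective length L_e = K·L = 2 × 4.41 = 8.820 m
P_cr = π²EI / L_e² = π² × 70.8×10⁹ × 1.490×10^-4 / 8.820² = 1.338×10^6 N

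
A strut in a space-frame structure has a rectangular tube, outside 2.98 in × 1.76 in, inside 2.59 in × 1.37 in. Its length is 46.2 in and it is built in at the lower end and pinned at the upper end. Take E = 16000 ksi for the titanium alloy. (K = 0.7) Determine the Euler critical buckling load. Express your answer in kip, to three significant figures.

P_cr ≈ 121 kip

Weak-axis I_min = (h_o·b_o³ − h_i·b_i³)/12 with b_o = 1.76, b_i = 1.370 in (shorter outer/inner sides).
I_min = (2.98×1.76³ − 2.590×1.370³)/12 = 0.7989 in⁴
Effective length L_e = K·L = 0.7 × 46.2 = 32.34 in
P_cr = π²EI / L_e² = π² × 16000×10³ × 0.7989 / 32.34² = 1.206×10^5 lb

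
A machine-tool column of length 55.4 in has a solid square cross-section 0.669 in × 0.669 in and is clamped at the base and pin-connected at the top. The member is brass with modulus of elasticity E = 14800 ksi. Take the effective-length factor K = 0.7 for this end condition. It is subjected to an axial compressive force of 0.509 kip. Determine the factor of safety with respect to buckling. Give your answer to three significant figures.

n ≈ 3.19

I = a⁴/12 = 0.669⁴/12 = 1.669×10^-2 in⁴
Effective length L_e = K·L = 0.7 × 55.4 = 38.78 in
P_cr = π²EI / L_e² = π² × 14800×10³ × 1.669×10^-2 / 38.78² = 1.621×10^3 lb
Factor of safety n = P_cr / P = 1.6213 / 0.509 = 3.19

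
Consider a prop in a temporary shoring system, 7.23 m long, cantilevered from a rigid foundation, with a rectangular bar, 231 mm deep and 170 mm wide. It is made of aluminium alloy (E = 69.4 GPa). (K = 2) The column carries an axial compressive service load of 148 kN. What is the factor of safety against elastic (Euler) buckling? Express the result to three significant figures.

n ≈ 2.09

Buckling occurs about the weak axis: I_min = h·b³/12 with b = 170 mm (the shorter side).
I_min = 231×170³/12 = 9.458×10^7 mm⁴
I = 9.458×10^7 mm⁴ = 9.458×10^-5 m⁴
Effective length L_e = K·L = 2 × 7.23 = 14.46 m
P_cr = π²EI / L_e² = π² × 69.4×10⁹ × 9.458×10^-5 / 14.46² = 3.098×10^5 N
Factor of safety n = P_cr / P = 309.81 / 148 = 2.09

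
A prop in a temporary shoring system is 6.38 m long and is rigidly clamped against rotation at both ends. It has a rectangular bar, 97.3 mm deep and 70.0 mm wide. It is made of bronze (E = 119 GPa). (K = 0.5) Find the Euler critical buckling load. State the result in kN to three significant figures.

Buckling occurs about the weak axis: I_min = h·b³/12 with b = 70.0 mm (the shorter side).
I_min = 97.3×70.0³/12 = 2.781×10^6 mm⁴
I = 2.781×10^6 mm⁴ = 2.781×10^-6 m⁴
Effective length L_e = K·L = 0.5 × 6.38 = 3.190 m
P_cr = π²EI / L_e² = π² × 119×10⁹ × 2.781×10^-6 / 3.190² = 3.210×10^5 N

P_cr ≈ 321 kN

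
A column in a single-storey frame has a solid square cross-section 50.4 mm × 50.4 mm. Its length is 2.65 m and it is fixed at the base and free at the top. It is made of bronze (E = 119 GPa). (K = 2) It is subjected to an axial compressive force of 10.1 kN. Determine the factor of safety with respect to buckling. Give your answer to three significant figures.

I = a⁴/12 = 50.4⁴/12 = 5.377×10^5 mm⁴
I = 5.377×10^5 mm⁴ = 5.377×10^-7 m⁴
Effective length L_e = K·L = 2 × 2.65 = 5.300 m
P_cr = π²EI / L_e² = π² × 119×10⁹ × 5.377×10^-7 / 5.300² = 2.248×10^4 N
Factor of safety n = P_cr / P = 22.482 / 10.1 = 2.23

n ≈ 2.23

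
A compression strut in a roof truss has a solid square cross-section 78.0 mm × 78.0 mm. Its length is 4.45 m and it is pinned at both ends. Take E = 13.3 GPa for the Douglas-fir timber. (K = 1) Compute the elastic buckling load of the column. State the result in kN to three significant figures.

I = a⁴/12 = 78.0⁴/12 = 3.085×10^6 mm⁴
I = 3.085×10^6 mm⁴ = 3.085×10^-6 m⁴
Effective length L_e = K·L = 1 × 4.45 = 4.450 m
P_cr = π²EI / L_e² = π² × 13.3×10⁹ × 3.085×10^-6 / 4.450² = 2.045×10^4 N

P_cr ≈ 20.4 kN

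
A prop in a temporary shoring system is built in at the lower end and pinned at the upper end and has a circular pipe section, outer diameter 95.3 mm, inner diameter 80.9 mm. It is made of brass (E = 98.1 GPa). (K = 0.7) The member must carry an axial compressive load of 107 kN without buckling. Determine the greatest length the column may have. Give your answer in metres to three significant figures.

d_o = 95.3 mm, d_i = 80.9 mm
I = π(d_o⁴ − d_i⁴)/64 = π(95.3⁴ − 80.90⁴)/64 = 1.946×10^6 mm⁴
I = 1.946×10^-6 m⁴
At the buckling limit P_cr = P = 1.070×10^5 N
From P_cr = π²EI/(K·L)²:  L = (1/K)·√(π²EI/P_cr) = (1/0.7)·√(π²×9.81×10^10×1.946×10^-6/1.070×10^5)
L = 6.00 m

L_max ≈ 6.00 m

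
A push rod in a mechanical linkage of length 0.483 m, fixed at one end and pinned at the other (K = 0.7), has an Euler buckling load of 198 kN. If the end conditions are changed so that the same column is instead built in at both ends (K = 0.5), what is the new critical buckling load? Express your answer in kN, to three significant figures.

P_cr ≈ 388 kN

P_cr ∝ 1/K², so P_cr,new = P_cr,old × (K_old/K_new)² = 198 × (0.7/0.5)²
= 198 × 1.960 = 388 kN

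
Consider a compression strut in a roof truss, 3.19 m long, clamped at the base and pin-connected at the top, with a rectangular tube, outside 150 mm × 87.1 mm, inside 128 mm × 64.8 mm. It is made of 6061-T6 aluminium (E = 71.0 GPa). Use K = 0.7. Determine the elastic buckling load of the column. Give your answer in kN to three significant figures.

Weak-axis I_min = (h_o·b_o³ − h_i·b_i³)/12 with b_o = 87.1, b_i = 64.80 mm (shorter outer/inner sides).
I_min = (150×87.1³ − 128.0×64.80³)/12 = 5.357×10^6 mm⁴
I = 5.357×10^6 mm⁴ = 5.357×10^-6 m⁴
Effective length L_e = K·L = 0.7 × 3.19 = 2.233 m
P_cr = π²EI / L_e² = π² × 71.0×10⁹ × 5.357×10^-6 / 2.233² = 7.529×10^5 N

P_cr ≈ 753 kN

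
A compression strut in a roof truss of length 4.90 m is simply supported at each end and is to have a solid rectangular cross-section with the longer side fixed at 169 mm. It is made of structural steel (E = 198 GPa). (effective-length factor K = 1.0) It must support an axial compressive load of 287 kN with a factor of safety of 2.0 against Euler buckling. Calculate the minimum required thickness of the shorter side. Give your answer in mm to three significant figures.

b ≈ 79.4 mm

Required P_cr = n·P = 2.0 × 287 = 574.0 kN
L_e = K·L = 1 × 4.90 = 4.900 m
Required I = P_cr·L_e²/(π²E) = 5.740×10^5 × 4.900² / (π² × 1.98×10^11) = 7.052×10^-6 m⁴
I_req = 7.052×10^6 mm⁴
Rectangle, weak axis: I_min = h·b³/12 with h = 169 mm fixed  ⇒  b = (12I/h)^(1/3) = 79.4 mm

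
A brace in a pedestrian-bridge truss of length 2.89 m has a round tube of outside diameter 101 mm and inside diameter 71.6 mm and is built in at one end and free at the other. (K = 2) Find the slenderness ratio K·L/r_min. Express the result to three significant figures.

d_o = 101 mm, d_i = 71.6 mm
I = π(d_o⁴ − d_i⁴)/64 = π(101⁴ − 71.60⁴)/64 = 3.818×10^6 mm⁴
A = 3.985×10^3 mm²;  r_min = √(I/A) = √(3.818×10^6/3.985×10^3) = 30.95 mm
L_e = K·L = 2 × 2.89 m = 5.780 m = 5780.0 mm
λ = L_e / r_min = 5780.0 / 30.95 = 187

λ ≈ 187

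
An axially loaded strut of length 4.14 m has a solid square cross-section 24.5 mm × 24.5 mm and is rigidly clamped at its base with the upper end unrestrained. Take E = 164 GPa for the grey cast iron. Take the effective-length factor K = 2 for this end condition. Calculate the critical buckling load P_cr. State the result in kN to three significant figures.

I = a⁴/12 = 24.5⁴/12 = 3.003×10^4 mm⁴
I = 3.003×10^4 mm⁴ = 3.003×10^-8 m⁴
Effective length L_e = K·L = 2 × 4.14 = 8.280 m
P_cr = π²EI / L_e² = π² × 164×10⁹ × 3.003×10^-8 / 8.280² = 708.9 N

P_cr ≈ 0.709 kN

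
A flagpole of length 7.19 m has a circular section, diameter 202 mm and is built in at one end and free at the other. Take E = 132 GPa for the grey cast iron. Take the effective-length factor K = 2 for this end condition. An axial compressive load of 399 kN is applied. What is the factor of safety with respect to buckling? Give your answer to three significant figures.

n ≈ 1.29

I = πd⁴/64 = π×202⁴/64 = 8.173×10^7 mm⁴
I = 8.173×10^7 mm⁴ = 8.173×10^-5 m⁴
Effective length L_e = K·L = 2 × 7.19 = 14.38 m
P_cr = π²EI / L_e² = π² × 132×10⁹ × 8.173×10^-5 / 14.38² = 5.149×10^5 N
Factor of safety n = P_cr / P = 514.91 / 399 = 1.29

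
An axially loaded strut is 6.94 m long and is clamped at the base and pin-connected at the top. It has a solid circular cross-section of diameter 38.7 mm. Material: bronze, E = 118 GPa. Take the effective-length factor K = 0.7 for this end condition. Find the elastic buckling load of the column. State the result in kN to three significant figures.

I = πd⁴/64 = π×38.7⁴/64 = 1.101×10^5 mm⁴
I = 1.101×10^5 mm⁴ = 1.101×10^-7 m⁴
Effective length L_e = K·L = 0.7 × 6.94 = 4.858 m
P_cr = π²EI / L_e² = π² × 118×10⁹ × 1.101×10^-7 / 4.858² = 5.434×10^3 N

P_cr ≈ 5.43 kN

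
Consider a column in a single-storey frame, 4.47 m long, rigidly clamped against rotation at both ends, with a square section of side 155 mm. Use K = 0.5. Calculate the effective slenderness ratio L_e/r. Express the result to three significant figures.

λ ≈ 50.0

For a square r = a/√12 = 155/√12 = 44.74 mm
L_e = K·L = 0.5 × 4.47 m = 2.235 m = 2235.0 mm
λ = L_e / r_min = 2235.0 / 44.74 = 50.0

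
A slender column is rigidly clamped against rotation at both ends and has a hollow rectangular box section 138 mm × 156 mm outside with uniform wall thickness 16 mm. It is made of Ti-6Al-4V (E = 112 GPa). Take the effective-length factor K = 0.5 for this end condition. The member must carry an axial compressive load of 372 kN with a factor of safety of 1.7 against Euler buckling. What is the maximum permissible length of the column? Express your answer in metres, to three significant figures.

Inner dimensions: h_i = 156 − 2×16 = 124.0 mm, b_i = 138 − 2×16 = 106.0 mm
Weak-axis I_min = (h_o·b_o³ − h_i·b_i³)/12 with b_o = 138, b_i = 106.0 mm (shorter outer/inner sides).
I_min = (156×138³ − 124.0×106.0³)/12 = 2.186×10^7 mm⁴
I = 2.186×10^-5 m⁴
Required critical load P_cr = n·P = 1.7 × 372 = 632.4 kN = 6.324×10^5 N
From P_cr = π²EI/(K·L)²:  L = (1/K)·√(π²EI/P_cr) = (1/0.5)·√(π²×1.12×10^11×2.186×10^-5/6.324×10^5)
L = 12.4 m

L_max ≈ 12.4 m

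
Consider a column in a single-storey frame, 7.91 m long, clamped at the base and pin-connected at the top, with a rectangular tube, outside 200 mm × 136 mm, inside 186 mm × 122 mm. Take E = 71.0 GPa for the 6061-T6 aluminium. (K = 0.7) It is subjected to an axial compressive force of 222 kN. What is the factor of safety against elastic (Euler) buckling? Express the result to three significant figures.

n ≈ 1.42

Weak-axis I_min = (h_o·b_o³ − h_i·b_i³)/12 with b_o = 136, b_i = 122.0 mm (shorter outer/inner sides).
I_min = (200×136³ − 186.0×122.0³)/12 = 1.378×10^7 mm⁴
I = 1.378×10^7 mm⁴ = 1.378×10^-5 m⁴
Effective length L_e = K·L = 0.7 × 7.91 = 5.537 m
P_cr = π²EI / L_e² = π² × 71.0×10⁹ × 1.378×10^-5 / 5.537² = 3.149×10^5 N
Factor of safety n = P_cr / P = 314.93 / 222 = 1.42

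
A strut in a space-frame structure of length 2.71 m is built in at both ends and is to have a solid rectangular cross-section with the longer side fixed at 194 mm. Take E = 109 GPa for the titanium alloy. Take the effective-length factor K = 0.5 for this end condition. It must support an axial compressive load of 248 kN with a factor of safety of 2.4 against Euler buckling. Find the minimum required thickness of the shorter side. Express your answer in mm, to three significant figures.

b ≈ 39.8 mm

Required P_cr = n·P = 2.4 × 248 = 595.2 kN
L_e = K·L = 0.5 × 2.71 = 1.355 m
Required I = P_cr·L_e²/(π²E) = 5.952×10^5 × 1.355² / (π² × 1.09×10^11) = 1.016×10^-6 m⁴
I_req = 1.016×10^6 mm⁴
Rectangle, weak axis: I_min = h·b³/12 with h = 194 mm fixed  ⇒  b = (12I/h)^(1/3) = 39.8 mm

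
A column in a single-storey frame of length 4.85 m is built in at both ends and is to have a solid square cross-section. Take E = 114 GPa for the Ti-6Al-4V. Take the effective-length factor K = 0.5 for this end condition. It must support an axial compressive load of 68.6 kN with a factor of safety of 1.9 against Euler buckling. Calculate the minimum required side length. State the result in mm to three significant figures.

a ≈ 53.5 mm

Required P_cr = n·P = 1.9 × 68.6 = 130.3 kN
L_e = K·L = 0.5 × 4.85 = 2.425 m
Required I = P_cr·L_e²/(π²E) = 1.303×10^5 × 2.425² / (π² × 1.14×10^11) = 6.812×10^-7 m⁴
I_req = 6.812×10^5 mm⁴
Solid square: I = a⁴/12  ⇒  a = (12I)^(1/4) = (12×6.812×10^5)^(1/4) = 53.5 mm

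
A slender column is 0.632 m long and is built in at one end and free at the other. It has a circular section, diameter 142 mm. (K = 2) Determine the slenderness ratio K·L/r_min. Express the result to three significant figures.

λ ≈ 35.6

I = πd⁴/64 = π×142⁴/64 = 1.996×10^7 mm⁴
A = 1.584×10^4 mm²;  r_min = √(I/A) = √(1.996×10^7/1.584×10^4) = 35.50 mm
L_e = K·L = 2 × 0.632 m = 1.264 m = 1264.0 mm
λ = L_e / r_min = 1264.0 / 35.50 = 35.6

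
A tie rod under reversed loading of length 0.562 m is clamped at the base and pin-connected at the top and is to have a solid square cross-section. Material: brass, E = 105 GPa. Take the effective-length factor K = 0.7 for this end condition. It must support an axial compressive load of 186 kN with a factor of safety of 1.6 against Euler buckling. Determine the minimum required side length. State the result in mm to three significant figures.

Required P_cr = n·P = 1.6 × 186 = 297.6 kN
L_e = K·L = 0.7 × 0.562 = 0.3934 m
Required I = P_cr·L_e²/(π²E) = 2.976×10^5 × 0.3934² / (π² × 1.05×10^11) = 4.444×10^-8 m⁴
I_req = 4.444×10^4 mm⁴
Solid square: I = a⁴/12  ⇒  a = (12I)^(1/4) = (12×4.444×10^4)^(1/4) = 27.0 mm

a ≈ 27.0 mm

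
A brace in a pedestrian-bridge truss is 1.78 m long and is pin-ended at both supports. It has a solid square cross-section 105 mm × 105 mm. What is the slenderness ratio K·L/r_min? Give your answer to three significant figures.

For a square r = a/√12 = 105/√12 = 30.31 mm
L_e = K·L = 1 × 1.78 m = 1.780 m = 1780.0 mm
λ = L_e / r_min = 1780.0 / 30.31 = 58.7

λ ≈ 58.7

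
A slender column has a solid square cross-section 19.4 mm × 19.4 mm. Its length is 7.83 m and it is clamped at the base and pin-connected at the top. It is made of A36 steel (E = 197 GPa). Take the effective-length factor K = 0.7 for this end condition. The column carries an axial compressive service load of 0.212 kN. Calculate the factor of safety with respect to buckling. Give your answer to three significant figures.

I = a⁴/12 = 19.4⁴/12 = 1.180×10^4 mm⁴
I = 1.180×10^4 mm⁴ = 1.180×10^-8 m⁴
Effective length L_e = K·L = 0.7 × 7.83 = 5.481 m
P_cr = π²EI / L_e² = π² × 197×10⁹ × 1.180×10^-8 / 5.481² = 764.0 N
Factor of safety n = P_cr / P = 0.76396 / 0.212 = 3.60

n ≈ 3.60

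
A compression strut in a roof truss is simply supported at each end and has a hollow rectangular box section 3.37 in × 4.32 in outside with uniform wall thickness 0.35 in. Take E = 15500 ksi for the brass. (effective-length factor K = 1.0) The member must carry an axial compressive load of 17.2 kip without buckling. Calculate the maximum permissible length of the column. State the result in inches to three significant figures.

L_max ≈ 267 in

Inner dimensions: h_i = 4.32 − 2×0.35 = 3.620 in, b_i = 3.37 − 2×0.35 = 2.670 in
Weak-axis I_min = (h_o·b_o³ − h_i·b_i³)/12 with b_o = 3.37, b_i = 2.670 in (shorter outer/inner sides).
I_min = (4.32×3.37³ − 3.620×2.670³)/12 = 8.036 in⁴
At the buckling limit P_cr = P = 1.720×10^4 lb
From P_cr = π²EI/(K·L)²:  L = (1/K)·√(π²EI/P_cr) = (1/1)·√(π²×1.55×10^7×8.036/1.720×10^4)
L = 267 in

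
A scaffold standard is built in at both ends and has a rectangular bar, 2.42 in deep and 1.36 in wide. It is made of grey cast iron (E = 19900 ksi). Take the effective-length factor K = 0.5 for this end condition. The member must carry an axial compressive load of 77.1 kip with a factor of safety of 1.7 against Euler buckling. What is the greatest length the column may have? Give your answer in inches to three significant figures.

Buckling occurs about the weak axis: I_min = h·b³/12 with b = 1.36 in (the shorter side).
I_min = 2.42×1.36³/12 = 0.5073 in⁴
Required critical load P_cr = n·P = 1.7 × 77.1 = 131.1 kip = 1.311×10^5 lb
From P_cr = π²EI/(K·L)²:  L = (1/K)·√(π²EI/P_cr) = (1/0.5)·√(π²×1.99×10^7×0.5073/1.311×10^5)
L = 55.1 in

L_max ≈ 55.1 in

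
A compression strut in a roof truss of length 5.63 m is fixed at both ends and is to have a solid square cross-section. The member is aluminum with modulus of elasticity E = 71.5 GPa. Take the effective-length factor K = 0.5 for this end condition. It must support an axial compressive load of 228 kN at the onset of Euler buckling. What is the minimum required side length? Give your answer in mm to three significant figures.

L_e = K·L = 0.5 × 5.63 = 2.815 m
Required I = P_cr·L_e²/(π²E) = 2.280×10^5 × 2.815² / (π² × 7.15×10^10) = 2.560×10^-6 m⁴
I_req = 2.560×10^6 mm⁴
Solid square: I = a⁴/12  ⇒  a = (12I)^(1/4) = (12×2.560×10^6)^(1/4) = 74.5 mm

a ≈ 74.5 mm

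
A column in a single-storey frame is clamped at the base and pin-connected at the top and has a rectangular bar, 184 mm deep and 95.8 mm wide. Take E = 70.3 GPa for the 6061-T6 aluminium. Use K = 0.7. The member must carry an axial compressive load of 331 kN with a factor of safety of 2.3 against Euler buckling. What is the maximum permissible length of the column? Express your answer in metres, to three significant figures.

Buckling occurs about the weak axis: I_min = h·b³/12 with b = 95.8 mm (the shorter side).
I_min = 184×95.8³/12 = 1.348×10^7 mm⁴
I = 1.348×10^-5 m⁴
Required critical load P_cr = n·P = 2.3 × 331 = 761.3 kN = 7.613×10^5 N
From P_cr = π²EI/(K·L)²:  L = (1/K)·√(π²EI/P_cr) = (1/0.7)·√(π²×7.03×10^10×1.348×10^-5/7.613×10^5)
L = 5.01 m

L_max ≈ 5.01 m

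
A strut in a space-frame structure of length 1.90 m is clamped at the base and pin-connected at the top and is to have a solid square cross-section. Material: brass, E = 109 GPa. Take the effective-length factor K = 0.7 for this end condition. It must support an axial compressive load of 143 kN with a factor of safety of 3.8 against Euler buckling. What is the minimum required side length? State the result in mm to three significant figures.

a ≈ 57.2 mm

Required P_cr = n·P = 3.8 × 143 = 543.4 kN
L_e = K·L = 0.7 × 1.90 = 1.330 m
Required I = P_cr·L_e²/(π²E) = 5.434×10^5 × 1.330² / (π² × 1.09×10^11) = 8.935×10^-7 m⁴
I_req = 8.935×10^5 mm⁴
Solid square: I = a⁴/12  ⇒  a = (12I)^(1/4) = (12×8.935×10^5)^(1/4) = 57.2 mm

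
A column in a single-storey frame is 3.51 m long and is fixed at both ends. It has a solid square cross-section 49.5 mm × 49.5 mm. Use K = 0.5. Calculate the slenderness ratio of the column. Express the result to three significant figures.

For a square r = a/√12 = 49.5/√12 = 14.29 mm
L_e = K·L = 0.5 × 3.51 m = 1.755 m = 1755.0 mm
λ = L_e / r_min = 1755.0 / 14.29 = 123

λ ≈ 123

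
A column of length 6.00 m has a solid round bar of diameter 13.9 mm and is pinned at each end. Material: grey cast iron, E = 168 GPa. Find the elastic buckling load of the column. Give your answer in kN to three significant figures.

I = πd⁴/64 = π×13.9⁴/64 = 1.832×10^3 mm⁴
I = 1.832×10^3 mm⁴ = 1.832×10^-9 m⁴
Effective length L_e = K·L = 1 × 6.00 = 6.000 m
P_cr = π²EI / L_e² = π² × 168×10⁹ × 1.832×10^-9 / 6.000² = 84.40 N

P_cr ≈ 0.0844 kN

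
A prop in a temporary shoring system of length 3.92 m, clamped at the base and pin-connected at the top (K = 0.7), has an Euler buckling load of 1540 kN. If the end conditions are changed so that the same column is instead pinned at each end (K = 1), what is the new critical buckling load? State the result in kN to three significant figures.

P_cr ∝ 1/K², so P_cr,new = P_cr,old × (K_old/K_new)² = 1540 × (0.7/1)²
= 1540 × 0.4900 = 755 kN

P_cr ≈ 755 kN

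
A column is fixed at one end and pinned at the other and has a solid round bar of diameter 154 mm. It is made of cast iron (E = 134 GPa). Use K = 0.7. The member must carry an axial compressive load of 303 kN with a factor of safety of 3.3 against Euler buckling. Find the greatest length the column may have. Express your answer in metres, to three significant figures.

I = πd⁴/64 = π×154⁴/64 = 2.761×10^7 mm⁴
I = 2.761×10^-5 m⁴
Required critical load P_cr = n·P = 3.3 × 303 = 999.9 kN = 9.999×10^5 N
From P_cr = π²EI/(K·L)²:  L = (1/K)·√(π²EI/P_cr) = (1/0.7)·√(π²×1.34×10^11×2.761×10^-5/9.999×10^5)
L = 8.63 m

L_max ≈ 8.63 m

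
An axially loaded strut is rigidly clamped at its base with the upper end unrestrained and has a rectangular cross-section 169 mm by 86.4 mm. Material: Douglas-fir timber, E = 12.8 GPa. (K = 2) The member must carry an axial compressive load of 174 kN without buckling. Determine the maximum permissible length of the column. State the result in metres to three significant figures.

Buckling occurs about the weak axis: I_min = h·b³/12 with b = 86.4 mm (the shorter side).
I_min = 169×86.4³/12 = 9.083×10^6 mm⁴
I = 9.083×10^-6 m⁴
At the buckling limit P_cr = P = 1.740×10^5 N
From P_cr = π²EI/(K·L)²:  L = (1/K)·√(π²EI/P_cr) = (1/2)·√(π²×1.28×10^10×9.083×10^-6/1.740×10^5)
L = 1.28 m

L_max ≈ 1.28 m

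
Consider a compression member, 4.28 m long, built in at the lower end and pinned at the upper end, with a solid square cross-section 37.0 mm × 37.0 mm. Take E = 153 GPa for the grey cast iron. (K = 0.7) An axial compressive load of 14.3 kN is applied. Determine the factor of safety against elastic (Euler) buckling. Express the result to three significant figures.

I = a⁴/12 = 37.0⁴/12 = 1.562×10^5 mm⁴
I = 1.562×10^5 mm⁴ = 1.562×10^-7 m⁴
Effective length L_e = K·L = 0.7 × 4.28 = 2.996 m
P_cr = π²EI / L_e² = π² × 153×10⁹ × 1.562×10^-7 / 2.996² = 2.627×10^4 N
Factor of safety n = P_cr / P = 26.274 / 14.3 = 1.84

n ≈ 1.84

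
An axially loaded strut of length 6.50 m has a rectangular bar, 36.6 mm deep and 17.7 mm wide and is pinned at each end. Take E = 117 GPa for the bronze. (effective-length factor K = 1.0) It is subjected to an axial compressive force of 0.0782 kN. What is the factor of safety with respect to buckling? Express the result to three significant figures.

Buckling occurs about the weak axis: I_min = h·b³/12 with b = 17.7 mm (the shorter side).
I_min = 36.6×17.7³/12 = 1.691×10^4 mm⁴
I = 1.691×10^4 mm⁴ = 1.691×10^-8 m⁴
Effective length L_e = K·L = 1 × 6.50 = 6.500 m
P_cr = π²EI / L_e² = π² × 117×10⁹ × 1.691×10^-8 / 6.500² = 462.3 N
Factor of safety n = P_cr / P = 0.46225 / 0.0782 = 5.91

n ≈ 5.91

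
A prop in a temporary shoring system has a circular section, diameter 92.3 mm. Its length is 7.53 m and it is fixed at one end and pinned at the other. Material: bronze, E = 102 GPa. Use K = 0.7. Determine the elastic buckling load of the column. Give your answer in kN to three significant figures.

P_cr ≈ 129 kN

I = πd⁴/64 = π×92.3⁴/64 = 3.563×10^6 mm⁴
I = 3.563×10^6 mm⁴ = 3.563×10^-6 m⁴
Effective length L_e = K·L = 0.7 × 7.53 = 5.271 m
P_cr = π²EI / L_e² = π² × 102×10⁹ × 3.563×10^-6 / 5.271² = 1.291×10^5 N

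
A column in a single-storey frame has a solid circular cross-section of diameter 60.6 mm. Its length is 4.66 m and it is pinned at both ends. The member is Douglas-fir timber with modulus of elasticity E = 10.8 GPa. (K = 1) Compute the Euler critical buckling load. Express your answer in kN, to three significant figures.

P_cr ≈ 3.25 kN

I = πd⁴/64 = π×60.6⁴/64 = 6.620×10^5 mm⁴
I = 6.620×10^5 mm⁴ = 6.620×10^-7 m⁴
Effective length L_e = K·L = 1 × 4.66 = 4.660 m
P_cr = π²EI / L_e² = π² × 10.8×10⁹ × 6.620×10^-7 / 4.660² = 3.249×10^3 N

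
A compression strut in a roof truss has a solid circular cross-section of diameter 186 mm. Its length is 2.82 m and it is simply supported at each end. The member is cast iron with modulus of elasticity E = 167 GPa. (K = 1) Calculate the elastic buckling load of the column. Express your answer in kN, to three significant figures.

P_cr ≈ 12200 kN

I = πd⁴/64 = π×186⁴/64 = 5.875×10^7 mm⁴
I = 5.875×10^7 mm⁴ = 5.875×10^-5 m⁴
Effective length L_e = K·L = 1 × 2.82 = 2.820 m
P_cr = π²EI / L_e² = π² × 167×10⁹ × 5.875×10^-5 / 2.820² = 1.218×10^7 N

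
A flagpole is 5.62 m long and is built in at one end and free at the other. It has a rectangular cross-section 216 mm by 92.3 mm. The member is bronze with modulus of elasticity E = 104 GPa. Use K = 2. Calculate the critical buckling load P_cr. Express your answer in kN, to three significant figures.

P_cr ≈ 115 kN

Buckling occurs about the weak axis: I_min = h·b³/12 with b = 92.3 mm (the shorter side).
I_min = 216×92.3³/12 = 1.415×10^7 mm⁴
I = 1.415×10^7 mm⁴ = 1.415×10^-5 m⁴
Effective length L_e = K·L = 2 × 5.62 = 11.24 m
P_cr = π²EI / L_e² = π² × 104×10⁹ × 1.415×10^-5 / 11.24² = 1.150×10^5 N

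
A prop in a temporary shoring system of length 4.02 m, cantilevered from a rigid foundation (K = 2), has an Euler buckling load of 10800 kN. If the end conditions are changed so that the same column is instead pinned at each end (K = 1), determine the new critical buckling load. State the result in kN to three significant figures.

P_cr ∝ 1/K², so P_cr,new = P_cr,old × (K_old/K_new)² = 10800 × (2/1)²
= 10800 × 4.000 = 43200 kN

P_cr ≈ 43200 kN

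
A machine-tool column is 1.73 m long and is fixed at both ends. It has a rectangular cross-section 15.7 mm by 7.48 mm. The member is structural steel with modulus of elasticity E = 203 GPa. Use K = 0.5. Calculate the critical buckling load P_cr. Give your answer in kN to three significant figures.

Buckling occurs about the weak axis: I_min = h·b³/12 with b = 7.48 mm (the shorter side).
I_min = 15.7×7.48³/12 = 547.5 mm⁴
I = 547.5 mm⁴ = 5.475×10^-10 m⁴
Effective length L_e = K·L = 0.5 × 1.73 = 0.8650 m
P_cr = π²EI / L_e² = π² × 203×10⁹ × 5.475×10^-10 / 0.8650² = 1.466×10^3 N

P_cr ≈ 1.47 kN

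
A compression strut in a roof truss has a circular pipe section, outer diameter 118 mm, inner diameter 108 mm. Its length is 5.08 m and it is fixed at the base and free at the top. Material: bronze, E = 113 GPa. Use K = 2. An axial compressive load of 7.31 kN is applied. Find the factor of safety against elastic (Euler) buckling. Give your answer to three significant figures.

n ≈ 4.20

d_o = 118 mm, d_i = 108 mm
I = π(d_o⁴ − d_i⁴)/64 = π(118⁴ − 108.0⁴)/64 = 2.839×10^6 mm⁴
I = 2.839×10^6 mm⁴ = 2.839×10^-6 m⁴
Effective length L_e = K·L = 2 × 5.08 = 10.16 m
P_cr = π²EI / L_e² = π² × 113×10⁹ × 2.839×10^-6 / 10.16² = 3.067×10^4 N
Factor of safety n = P_cr / P = 30.669 / 7.31 = 4.20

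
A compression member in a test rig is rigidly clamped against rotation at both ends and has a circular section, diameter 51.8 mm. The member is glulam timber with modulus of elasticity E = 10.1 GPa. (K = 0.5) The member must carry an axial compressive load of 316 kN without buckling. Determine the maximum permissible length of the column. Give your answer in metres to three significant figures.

I = πd⁴/64 = π×51.8⁴/64 = 3.534×10^5 mm⁴
I = 3.534×10^-7 m⁴
At the buckling limit P_cr = P = 3.160×10^5 N
From P_cr = π²EI/(K·L)²:  L = (1/K)·√(π²EI/P_cr) = (1/0.5)·√(π²×1.01×10^10×3.534×10^-7/3.160×10^5)
L = 0.668 m

L_max ≈ 0.668 m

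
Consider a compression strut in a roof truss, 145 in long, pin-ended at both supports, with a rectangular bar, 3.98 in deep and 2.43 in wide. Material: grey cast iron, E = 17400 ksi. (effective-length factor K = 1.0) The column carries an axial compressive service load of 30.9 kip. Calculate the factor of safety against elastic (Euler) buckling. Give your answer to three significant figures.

n ≈ 1.26

Buckling occurs about the weak axis: I_min = h·b³/12 with b = 2.43 in (the shorter side).
I_min = 3.98×2.43³/12 = 4.759 in⁴
Effective length L_e = K·L = 1 × 145 = 145.0 in
P_cr = π²EI / L_e² = π² × 17400×10³ × 4.759 / 145.0² = 3.887×10^4 lb
Factor of safety n = P_cr / P = 38.872 / 30.9 = 1.26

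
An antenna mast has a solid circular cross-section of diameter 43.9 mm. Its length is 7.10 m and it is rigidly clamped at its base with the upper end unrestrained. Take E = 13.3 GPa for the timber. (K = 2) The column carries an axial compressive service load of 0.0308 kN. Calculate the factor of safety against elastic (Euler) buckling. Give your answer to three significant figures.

n ≈ 3.85

I = πd⁴/64 = π×43.9⁴/64 = 1.823×10^5 mm⁴
I = 1.823×10^5 mm⁴ = 1.823×10^-7 m⁴
Effective length L_e = K·L = 2 × 7.10 = 14.20 m
P_cr = π²EI / L_e² = π² × 13.3×10⁹ × 1.823×10^-7 / 14.20² = 118.7 N
Factor of safety n = P_cr / P = 0.11869 / 0.0308 = 3.85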